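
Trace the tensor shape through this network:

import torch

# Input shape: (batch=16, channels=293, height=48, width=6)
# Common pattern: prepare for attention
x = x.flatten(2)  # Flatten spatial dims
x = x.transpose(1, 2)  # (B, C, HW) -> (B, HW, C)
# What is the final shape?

Input shape: (16, 293, 48, 6)
  -> after flatten(2): (16, 293, 288)
Output shape: (16, 288, 293)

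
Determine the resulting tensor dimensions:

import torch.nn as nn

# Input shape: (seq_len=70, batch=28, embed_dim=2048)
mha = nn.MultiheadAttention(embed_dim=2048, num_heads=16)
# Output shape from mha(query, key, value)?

Input shape: (70, 28, 2048)
Output shape: (70, 28, 2048)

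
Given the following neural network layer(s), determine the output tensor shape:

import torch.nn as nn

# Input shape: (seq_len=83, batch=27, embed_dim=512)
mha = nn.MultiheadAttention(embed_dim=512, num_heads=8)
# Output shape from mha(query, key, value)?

Input shape: (83, 27, 512)
Output shape: (83, 27, 512)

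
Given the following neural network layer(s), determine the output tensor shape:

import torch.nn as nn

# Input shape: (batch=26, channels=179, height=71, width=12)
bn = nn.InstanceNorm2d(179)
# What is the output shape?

Input shape: (26, 179, 71, 12)
Output shape: (26, 179, 71, 12)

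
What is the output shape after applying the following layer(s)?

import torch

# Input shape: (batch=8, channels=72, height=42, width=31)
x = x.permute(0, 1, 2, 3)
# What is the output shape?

Input shape: (8, 72, 42, 31)
Output shape: (8, 72, 42, 31)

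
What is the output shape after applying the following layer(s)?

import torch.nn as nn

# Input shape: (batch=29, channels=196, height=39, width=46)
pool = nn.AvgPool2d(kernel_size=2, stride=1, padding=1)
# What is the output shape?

Input shape: (29, 196, 39, 46)
Output shape: (29, 196, 40, 47)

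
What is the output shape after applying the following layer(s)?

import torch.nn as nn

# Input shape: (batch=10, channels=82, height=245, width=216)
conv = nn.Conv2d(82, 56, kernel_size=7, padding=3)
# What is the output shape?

Input shape: (10, 82, 245, 216)
Output shape: (10, 56, 245, 216)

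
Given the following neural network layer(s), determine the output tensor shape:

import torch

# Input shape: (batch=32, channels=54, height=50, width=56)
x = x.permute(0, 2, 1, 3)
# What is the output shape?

Input shape: (32, 54, 50, 56)
Output shape: (32, 50, 54, 56)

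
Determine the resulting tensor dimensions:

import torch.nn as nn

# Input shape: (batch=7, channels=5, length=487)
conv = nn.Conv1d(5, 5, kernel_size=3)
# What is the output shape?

Input shape: (7, 5, 487)
Output shape: (7, 5, 485)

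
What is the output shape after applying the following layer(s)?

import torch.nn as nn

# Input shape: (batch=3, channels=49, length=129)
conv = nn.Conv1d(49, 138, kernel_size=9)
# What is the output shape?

Input shape: (3, 49, 129)
Output shape: (3, 138, 121)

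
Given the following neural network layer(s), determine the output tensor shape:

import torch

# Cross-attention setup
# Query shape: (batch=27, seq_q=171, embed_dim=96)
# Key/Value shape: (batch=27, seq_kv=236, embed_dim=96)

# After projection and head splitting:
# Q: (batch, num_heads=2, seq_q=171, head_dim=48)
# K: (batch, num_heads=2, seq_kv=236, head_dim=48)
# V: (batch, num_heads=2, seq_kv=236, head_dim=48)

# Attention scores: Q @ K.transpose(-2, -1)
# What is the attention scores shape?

Input shape: (27, 171, 96)
Output shape: (27, 2, 171, 236)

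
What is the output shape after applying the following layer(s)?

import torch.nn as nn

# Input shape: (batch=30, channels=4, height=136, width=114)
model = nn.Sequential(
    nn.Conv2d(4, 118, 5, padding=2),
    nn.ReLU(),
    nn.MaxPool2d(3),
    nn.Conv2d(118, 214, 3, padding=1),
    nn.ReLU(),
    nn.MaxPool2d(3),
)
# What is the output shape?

Input shape: (30, 4, 136, 114)
  -> after first Conv2d: (30, 118, 136, 114)
  -> after first MaxPool2d: (30, 118, 45, 38)
  -> after second Conv2d: (30, 214, 45, 38)
Output shape: (30, 214, 15, 12)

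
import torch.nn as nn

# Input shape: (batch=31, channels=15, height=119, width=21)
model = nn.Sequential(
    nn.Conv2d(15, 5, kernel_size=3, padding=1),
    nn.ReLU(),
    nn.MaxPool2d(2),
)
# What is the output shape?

Input shape: (31, 15, 119, 21)
  -> after Conv2d: (31, 5, 119, 21)
  -> after ReLU: (31, 5, 119, 21)
Output shape: (31, 5, 59, 10)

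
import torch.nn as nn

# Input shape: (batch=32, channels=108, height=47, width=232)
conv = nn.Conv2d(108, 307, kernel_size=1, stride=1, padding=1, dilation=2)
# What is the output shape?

Input shape: (32, 108, 47, 232)
Output shape: (32, 307, 49, 234)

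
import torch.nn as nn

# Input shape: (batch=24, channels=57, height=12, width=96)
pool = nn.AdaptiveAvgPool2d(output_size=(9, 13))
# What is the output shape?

Input shape: (24, 57, 12, 96)
Output shape: (24, 57, 9, 13)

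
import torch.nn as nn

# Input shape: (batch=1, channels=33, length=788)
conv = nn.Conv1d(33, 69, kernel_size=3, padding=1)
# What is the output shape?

Input shape: (1, 33, 788)
Output shape: (1, 69, 788)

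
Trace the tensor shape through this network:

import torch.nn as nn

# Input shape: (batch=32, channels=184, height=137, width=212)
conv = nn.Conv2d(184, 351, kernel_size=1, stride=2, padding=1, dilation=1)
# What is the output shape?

Input shape: (32, 184, 137, 212)
Output shape: (32, 351, 70, 107)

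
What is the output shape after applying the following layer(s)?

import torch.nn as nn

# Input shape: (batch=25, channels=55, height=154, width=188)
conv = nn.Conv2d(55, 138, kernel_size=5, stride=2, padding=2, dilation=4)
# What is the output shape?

Input shape: (25, 55, 154, 188)
Output shape: (25, 138, 71, 88)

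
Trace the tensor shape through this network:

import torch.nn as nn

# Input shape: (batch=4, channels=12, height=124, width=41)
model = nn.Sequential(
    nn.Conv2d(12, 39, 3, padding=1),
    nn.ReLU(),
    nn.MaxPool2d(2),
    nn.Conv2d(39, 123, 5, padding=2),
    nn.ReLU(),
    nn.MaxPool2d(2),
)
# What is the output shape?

Input shape: (4, 12, 124, 41)
  -> after first Conv2d: (4, 39, 124, 41)
  -> after first MaxPool2d: (4, 39, 62, 20)
  -> after second Conv2d: (4, 123, 62, 20)
Output shape: (4, 123, 31, 10)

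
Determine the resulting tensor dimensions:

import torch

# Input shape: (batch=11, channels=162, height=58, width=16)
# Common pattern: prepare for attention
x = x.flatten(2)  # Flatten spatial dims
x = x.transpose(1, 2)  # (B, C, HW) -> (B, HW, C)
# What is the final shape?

Input shape: (11, 162, 58, 16)
  -> after flatten(2): (11, 162, 928)
Output shape: (11, 928, 162)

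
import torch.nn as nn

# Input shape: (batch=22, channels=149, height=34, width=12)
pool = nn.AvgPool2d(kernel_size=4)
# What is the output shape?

Input shape: (22, 149, 34, 12)
Output shape: (22, 149, 8, 3)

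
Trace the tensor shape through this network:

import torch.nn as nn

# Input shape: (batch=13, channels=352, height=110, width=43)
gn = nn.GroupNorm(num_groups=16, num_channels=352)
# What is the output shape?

Input shape: (13, 352, 110, 43)
Output shape: (13, 352, 110, 43)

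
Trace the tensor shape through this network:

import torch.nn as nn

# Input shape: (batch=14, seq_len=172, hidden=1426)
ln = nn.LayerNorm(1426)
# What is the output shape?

Input shape: (14, 172, 1426)
Output shape: (14, 172, 1426)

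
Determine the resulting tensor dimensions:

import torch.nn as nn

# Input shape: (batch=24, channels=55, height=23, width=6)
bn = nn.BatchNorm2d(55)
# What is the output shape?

Input shape: (24, 55, 23, 6)
Output shape: (24, 55, 23, 6)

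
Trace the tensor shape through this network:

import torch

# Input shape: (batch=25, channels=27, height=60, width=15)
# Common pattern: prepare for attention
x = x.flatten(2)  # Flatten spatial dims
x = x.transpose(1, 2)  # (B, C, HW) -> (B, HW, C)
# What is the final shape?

Input shape: (25, 27, 60, 15)
  -> after flatten(2): (25, 27, 900)
Output shape: (25, 900, 27)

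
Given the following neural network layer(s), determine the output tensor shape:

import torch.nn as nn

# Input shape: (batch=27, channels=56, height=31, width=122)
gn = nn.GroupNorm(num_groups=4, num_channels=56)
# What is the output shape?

Input shape: (27, 56, 31, 122)
Output shape: (27, 56, 31, 122)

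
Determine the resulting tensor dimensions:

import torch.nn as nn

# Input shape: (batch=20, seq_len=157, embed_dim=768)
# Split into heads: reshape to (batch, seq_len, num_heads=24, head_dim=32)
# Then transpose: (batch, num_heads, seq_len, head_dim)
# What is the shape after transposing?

Input shape: (20, 157, 768)
  -> after reshape: (20, 157, 24, 32)
Output shape: (20, 24, 157, 32)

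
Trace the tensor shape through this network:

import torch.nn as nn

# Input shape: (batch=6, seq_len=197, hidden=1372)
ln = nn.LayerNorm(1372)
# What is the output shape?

Input shape: (6, 197, 1372)
Output shape: (6, 197, 1372)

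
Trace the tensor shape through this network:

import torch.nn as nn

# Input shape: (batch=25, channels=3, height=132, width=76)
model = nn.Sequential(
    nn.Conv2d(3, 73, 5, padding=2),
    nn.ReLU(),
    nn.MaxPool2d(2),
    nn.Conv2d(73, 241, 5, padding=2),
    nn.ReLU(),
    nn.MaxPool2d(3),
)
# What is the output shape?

Input shape: (25, 3, 132, 76)
  -> after first Conv2d: (25, 73, 132, 76)
  -> after first MaxPool2d: (25, 73, 66, 38)
  -> after second Conv2d: (25, 241, 66, 38)
Output shape: (25, 241, 22, 12)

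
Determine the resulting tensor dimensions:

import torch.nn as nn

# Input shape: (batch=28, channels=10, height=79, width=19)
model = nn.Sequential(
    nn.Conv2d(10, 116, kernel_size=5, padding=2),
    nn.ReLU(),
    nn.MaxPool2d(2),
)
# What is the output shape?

Input shape: (28, 10, 79, 19)
  -> after Conv2d: (28, 116, 79, 19)
  -> after ReLU: (28, 116, 79, 19)
Output shape: (28, 116, 39, 9)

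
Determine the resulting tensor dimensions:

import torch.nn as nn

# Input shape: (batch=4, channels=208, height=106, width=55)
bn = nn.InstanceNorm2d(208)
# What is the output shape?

Input shape: (4, 208, 106, 55)
Output shape: (4, 208, 106, 55)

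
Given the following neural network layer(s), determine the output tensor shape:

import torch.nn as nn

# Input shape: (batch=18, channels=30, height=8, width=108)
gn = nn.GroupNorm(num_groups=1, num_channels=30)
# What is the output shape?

Input shape: (18, 30, 8, 108)
Output shape: (18, 30, 8, 108)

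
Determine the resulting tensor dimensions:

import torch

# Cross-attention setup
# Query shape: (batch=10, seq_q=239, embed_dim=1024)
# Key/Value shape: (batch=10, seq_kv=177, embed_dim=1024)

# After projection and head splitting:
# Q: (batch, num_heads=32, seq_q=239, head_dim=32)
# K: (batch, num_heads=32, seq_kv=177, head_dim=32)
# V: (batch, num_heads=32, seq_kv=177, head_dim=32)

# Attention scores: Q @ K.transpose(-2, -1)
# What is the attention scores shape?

Input shape: (10, 239, 1024)
Output shape: (10, 32, 239, 177)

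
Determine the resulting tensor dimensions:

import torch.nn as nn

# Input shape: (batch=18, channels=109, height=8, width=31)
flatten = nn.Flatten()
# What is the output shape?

Input shape: (18, 109, 8, 31)
Output shape: (18, 27032)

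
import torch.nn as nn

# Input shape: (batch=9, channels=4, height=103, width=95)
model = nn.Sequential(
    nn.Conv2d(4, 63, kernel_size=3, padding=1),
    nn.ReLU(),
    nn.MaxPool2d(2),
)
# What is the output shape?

Input shape: (9, 4, 103, 95)
  -> after Conv2d: (9, 63, 103, 95)
  -> after ReLU: (9, 63, 103, 95)
Output shape: (9, 63, 51, 47)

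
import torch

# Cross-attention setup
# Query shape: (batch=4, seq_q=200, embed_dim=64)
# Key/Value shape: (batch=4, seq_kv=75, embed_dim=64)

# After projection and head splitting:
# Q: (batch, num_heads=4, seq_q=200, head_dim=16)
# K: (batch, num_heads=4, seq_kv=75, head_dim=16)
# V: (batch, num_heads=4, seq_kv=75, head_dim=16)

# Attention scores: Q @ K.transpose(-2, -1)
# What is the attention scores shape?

Input shape: (4, 200, 64)
Output shape: (4, 4, 200, 75)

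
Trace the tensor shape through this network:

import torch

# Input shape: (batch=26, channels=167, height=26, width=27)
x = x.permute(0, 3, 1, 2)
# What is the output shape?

Input shape: (26, 167, 26, 27)
Output shape: (26, 27, 167, 26)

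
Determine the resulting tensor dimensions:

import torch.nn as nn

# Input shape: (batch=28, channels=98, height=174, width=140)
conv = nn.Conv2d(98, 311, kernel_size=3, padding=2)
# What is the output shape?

Input shape: (28, 98, 174, 140)
Output shape: (28, 311, 176, 142)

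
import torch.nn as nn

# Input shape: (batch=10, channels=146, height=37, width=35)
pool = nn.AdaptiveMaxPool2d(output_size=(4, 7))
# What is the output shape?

Input shape: (10, 146, 37, 35)
Output shape: (10, 146, 4, 7)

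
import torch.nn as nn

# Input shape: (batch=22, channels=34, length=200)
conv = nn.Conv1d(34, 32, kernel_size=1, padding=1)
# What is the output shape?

Input shape: (22, 34, 200)
Output shape: (22, 32, 202)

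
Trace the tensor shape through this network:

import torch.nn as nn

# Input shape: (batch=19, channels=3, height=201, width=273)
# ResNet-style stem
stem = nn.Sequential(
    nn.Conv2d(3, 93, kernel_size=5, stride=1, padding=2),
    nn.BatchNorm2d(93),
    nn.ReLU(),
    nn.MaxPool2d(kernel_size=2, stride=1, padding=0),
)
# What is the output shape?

Input shape: (19, 3, 201, 273)
  -> after Conv2d 5x5 stride=1: (19, 93, 201, 273)
Output shape: (19, 93, 200, 272)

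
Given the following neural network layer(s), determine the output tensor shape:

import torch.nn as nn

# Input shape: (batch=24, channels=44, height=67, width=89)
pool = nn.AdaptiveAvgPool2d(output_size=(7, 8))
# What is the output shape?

Input shape: (24, 44, 67, 89)
Output shape: (24, 44, 7, 8)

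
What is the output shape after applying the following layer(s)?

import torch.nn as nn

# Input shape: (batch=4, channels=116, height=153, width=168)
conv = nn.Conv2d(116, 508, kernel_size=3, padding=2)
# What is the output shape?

Input shape: (4, 116, 153, 168)
Output shape: (4, 508, 155, 170)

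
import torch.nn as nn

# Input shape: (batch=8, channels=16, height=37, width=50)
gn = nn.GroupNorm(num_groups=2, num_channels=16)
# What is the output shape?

Input shape: (8, 16, 37, 50)
Output shape: (8, 16, 37, 50)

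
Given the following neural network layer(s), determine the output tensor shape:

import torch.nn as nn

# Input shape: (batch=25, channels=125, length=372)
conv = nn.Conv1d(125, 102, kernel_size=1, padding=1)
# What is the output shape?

Input shape: (25, 125, 372)
Output shape: (25, 102, 374)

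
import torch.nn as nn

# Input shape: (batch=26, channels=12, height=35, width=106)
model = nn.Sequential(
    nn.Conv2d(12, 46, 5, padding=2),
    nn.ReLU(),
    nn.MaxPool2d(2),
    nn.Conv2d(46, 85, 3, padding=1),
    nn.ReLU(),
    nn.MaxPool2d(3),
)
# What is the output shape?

Input shape: (26, 12, 35, 106)
  -> after first Conv2d: (26, 46, 35, 106)
  -> after first MaxPool2d: (26, 46, 17, 53)
  -> after second Conv2d: (26, 85, 17, 53)
Output shape: (26, 85, 5, 17)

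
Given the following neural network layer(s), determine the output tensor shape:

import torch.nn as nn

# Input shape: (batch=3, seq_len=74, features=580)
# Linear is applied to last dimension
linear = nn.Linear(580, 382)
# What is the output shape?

Input shape: (3, 74, 580)
Output shape: (3, 74, 382)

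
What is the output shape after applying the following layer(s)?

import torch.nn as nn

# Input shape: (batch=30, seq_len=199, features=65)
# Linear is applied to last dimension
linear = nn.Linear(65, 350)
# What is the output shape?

Input shape: (30, 199, 65)
Output shape: (30, 199, 350)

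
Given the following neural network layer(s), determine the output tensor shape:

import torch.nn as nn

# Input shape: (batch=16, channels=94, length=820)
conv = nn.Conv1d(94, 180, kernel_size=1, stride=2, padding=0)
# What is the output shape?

Input shape: (16, 94, 820)
Output shape: (16, 180, 410)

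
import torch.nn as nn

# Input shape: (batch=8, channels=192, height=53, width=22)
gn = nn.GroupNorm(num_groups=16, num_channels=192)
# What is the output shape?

Input shape: (8, 192, 53, 22)
Output shape: (8, 192, 53, 22)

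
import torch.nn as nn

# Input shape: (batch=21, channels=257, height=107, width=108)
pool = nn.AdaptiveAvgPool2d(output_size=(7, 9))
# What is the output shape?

Input shape: (21, 257, 107, 108)
Output shape: (21, 257, 7, 9)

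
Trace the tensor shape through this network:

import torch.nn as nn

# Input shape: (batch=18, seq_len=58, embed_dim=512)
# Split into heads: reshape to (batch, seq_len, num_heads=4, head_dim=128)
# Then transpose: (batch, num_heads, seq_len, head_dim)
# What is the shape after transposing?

Input shape: (18, 58, 512)
  -> after reshape: (18, 58, 4, 128)
Output shape: (18, 4, 58, 128)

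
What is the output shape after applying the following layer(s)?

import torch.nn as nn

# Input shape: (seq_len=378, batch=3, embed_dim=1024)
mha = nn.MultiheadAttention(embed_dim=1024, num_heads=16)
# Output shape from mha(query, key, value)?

Input shape: (378, 3, 1024)
Output shape: (378, 3, 1024)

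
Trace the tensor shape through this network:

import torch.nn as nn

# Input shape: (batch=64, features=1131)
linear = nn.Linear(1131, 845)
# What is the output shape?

Input shape: (64, 1131)
Output shape: (64, 845)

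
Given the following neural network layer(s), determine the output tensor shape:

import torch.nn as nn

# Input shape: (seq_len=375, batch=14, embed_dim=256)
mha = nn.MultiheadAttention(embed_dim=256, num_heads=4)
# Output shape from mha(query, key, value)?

Input shape: (375, 14, 256)
Output shape: (375, 14, 256)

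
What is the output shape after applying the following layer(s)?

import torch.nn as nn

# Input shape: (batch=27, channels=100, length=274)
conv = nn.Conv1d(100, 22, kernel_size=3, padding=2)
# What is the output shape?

Input shape: (27, 100, 274)
Output shape: (27, 22, 276)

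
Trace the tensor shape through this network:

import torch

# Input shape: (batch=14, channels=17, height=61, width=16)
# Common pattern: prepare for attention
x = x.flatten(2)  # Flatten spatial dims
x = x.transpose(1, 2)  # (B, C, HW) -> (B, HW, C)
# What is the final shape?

Input shape: (14, 17, 61, 16)
  -> after flatten(2): (14, 17, 976)
Output shape: (14, 976, 17)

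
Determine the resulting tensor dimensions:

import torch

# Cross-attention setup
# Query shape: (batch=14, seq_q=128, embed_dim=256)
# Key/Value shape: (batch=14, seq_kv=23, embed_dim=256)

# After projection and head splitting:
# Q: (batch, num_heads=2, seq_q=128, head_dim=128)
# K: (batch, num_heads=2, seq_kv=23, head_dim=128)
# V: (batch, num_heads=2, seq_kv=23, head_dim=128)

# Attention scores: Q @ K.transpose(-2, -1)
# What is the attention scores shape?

Input shape: (14, 128, 256)
Output shape: (14, 2, 128, 23)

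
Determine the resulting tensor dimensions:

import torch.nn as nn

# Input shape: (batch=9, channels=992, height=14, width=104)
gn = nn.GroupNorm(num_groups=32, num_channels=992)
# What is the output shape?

Input shape: (9, 992, 14, 104)
Output shape: (9, 992, 14, 104)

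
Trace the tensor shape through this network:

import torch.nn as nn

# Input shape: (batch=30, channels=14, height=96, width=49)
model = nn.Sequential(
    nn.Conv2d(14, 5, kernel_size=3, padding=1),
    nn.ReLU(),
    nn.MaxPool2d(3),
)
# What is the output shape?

Input shape: (30, 14, 96, 49)
  -> after Conv2d: (30, 5, 96, 49)
  -> after ReLU: (30, 5, 96, 49)
Output shape: (30, 5, 32, 16)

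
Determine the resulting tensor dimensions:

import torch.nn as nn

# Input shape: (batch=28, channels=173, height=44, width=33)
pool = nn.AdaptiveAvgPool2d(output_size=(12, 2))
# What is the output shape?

Input shape: (28, 173, 44, 33)
Output shape: (28, 173, 12, 2)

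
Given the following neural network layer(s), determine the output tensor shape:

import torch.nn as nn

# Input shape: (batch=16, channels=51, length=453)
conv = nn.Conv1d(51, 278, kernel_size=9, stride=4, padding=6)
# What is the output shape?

Input shape: (16, 51, 453)
Output shape: (16, 278, 115)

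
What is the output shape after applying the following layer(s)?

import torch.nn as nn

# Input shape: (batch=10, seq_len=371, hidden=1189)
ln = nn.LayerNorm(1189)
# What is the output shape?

Input shape: (10, 371, 1189)
Output shape: (10, 371, 1189)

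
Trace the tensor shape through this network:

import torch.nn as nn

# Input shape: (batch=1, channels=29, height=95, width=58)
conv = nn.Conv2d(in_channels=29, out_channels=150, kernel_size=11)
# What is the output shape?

Input shape: (1, 29, 95, 58)
Output shape: (1, 150, 85, 48)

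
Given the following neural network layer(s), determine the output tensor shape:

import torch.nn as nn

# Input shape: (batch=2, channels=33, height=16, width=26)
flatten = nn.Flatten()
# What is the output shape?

Input shape: (2, 33, 16, 26)
Output shape: (2, 13728)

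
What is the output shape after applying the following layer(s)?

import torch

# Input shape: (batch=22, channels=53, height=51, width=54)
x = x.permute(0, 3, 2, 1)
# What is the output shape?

Input shape: (22, 53, 51, 54)
Output shape: (22, 54, 51, 53)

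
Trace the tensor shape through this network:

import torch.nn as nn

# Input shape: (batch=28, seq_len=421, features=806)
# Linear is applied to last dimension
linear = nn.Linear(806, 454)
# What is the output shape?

Input shape: (28, 421, 806)
Output shape: (28, 421, 454)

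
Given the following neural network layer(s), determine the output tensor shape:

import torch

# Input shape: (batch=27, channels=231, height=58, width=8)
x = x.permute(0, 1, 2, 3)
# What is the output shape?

Input shape: (27, 231, 58, 8)
Output shape: (27, 231, 58, 8)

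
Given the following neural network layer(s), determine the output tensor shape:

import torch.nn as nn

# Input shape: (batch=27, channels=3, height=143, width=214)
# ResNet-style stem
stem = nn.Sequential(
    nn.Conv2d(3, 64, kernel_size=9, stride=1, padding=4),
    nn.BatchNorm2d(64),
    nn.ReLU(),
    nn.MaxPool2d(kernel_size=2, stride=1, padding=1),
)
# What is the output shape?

Input shape: (27, 3, 143, 214)
  -> after Conv2d 9x9 stride=1: (27, 64, 143, 214)
Output shape: (27, 64, 144, 215)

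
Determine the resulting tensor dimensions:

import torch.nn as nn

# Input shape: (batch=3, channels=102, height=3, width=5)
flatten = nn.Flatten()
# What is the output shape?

Input shape: (3, 102, 3, 5)
Output shape: (3, 1530)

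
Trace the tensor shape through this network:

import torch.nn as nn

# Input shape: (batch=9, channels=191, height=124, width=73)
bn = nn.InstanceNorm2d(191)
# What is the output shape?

Input shape: (9, 191, 124, 73)
Output shape: (9, 191, 124, 73)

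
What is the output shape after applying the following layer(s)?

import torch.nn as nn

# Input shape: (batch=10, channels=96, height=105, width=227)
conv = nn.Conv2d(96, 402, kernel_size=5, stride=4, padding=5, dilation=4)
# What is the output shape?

Input shape: (10, 96, 105, 227)
Output shape: (10, 402, 25, 56)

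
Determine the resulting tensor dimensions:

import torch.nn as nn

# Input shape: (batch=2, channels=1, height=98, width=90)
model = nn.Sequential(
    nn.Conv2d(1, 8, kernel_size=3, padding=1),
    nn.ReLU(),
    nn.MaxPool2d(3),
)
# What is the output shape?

Input shape: (2, 1, 98, 90)
  -> after Conv2d: (2, 8, 98, 90)
  -> after ReLU: (2, 8, 98, 90)
Output shape: (2, 8, 32, 30)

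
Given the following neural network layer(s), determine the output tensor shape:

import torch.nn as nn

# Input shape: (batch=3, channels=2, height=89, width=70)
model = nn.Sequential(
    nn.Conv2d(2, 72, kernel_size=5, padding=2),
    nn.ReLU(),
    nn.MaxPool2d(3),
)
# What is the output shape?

Input shape: (3, 2, 89, 70)
  -> after Conv2d: (3, 72, 89, 70)
  -> after ReLU: (3, 72, 89, 70)
Output shape: (3, 72, 29, 23)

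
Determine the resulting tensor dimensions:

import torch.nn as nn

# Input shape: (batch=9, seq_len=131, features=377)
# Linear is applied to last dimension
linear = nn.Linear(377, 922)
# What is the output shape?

Input shape: (9, 131, 377)
Output shape: (9, 131, 922)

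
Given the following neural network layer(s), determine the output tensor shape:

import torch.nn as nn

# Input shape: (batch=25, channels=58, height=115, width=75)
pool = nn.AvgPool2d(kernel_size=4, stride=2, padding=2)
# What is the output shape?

Input shape: (25, 58, 115, 75)
Output shape: (25, 58, 58, 38)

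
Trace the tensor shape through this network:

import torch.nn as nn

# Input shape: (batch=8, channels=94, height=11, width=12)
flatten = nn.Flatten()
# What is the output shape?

Input shape: (8, 94, 11, 12)
Output shape: (8, 12408)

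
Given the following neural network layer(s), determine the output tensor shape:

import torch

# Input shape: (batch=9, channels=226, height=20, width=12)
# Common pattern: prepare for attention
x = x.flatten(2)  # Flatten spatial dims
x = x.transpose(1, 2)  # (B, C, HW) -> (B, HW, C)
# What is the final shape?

Input shape: (9, 226, 20, 12)
  -> after flatten(2): (9, 226, 240)
Output shape: (9, 240, 226)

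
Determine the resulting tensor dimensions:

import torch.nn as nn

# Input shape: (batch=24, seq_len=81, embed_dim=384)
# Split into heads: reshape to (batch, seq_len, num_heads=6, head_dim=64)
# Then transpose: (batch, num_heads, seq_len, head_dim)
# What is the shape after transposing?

Input shape: (24, 81, 384)
  -> after reshape: (24, 81, 6, 64)
Output shape: (24, 6, 81, 64)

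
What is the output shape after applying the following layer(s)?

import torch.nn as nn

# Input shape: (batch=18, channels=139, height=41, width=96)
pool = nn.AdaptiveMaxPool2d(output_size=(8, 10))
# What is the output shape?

Input shape: (18, 139, 41, 96)
Output shape: (18, 139, 8, 10)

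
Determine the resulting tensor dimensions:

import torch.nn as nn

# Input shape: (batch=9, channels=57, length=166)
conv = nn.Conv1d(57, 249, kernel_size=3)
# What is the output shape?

Input shape: (9, 57, 166)
Output shape: (9, 249, 164)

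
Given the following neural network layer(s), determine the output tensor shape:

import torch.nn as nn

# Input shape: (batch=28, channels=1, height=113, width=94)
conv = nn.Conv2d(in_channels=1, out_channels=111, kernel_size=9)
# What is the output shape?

Input shape: (28, 1, 113, 94)
Output shape: (28, 111, 105, 86)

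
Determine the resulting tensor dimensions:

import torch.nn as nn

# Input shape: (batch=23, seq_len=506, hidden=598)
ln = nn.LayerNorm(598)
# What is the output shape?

Input shape: (23, 506, 598)
Output shape: (23, 506, 598)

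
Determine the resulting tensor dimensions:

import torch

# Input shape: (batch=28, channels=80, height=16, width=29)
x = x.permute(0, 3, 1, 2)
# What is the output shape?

Input shape: (28, 80, 16, 29)
Output shape: (28, 29, 80, 16)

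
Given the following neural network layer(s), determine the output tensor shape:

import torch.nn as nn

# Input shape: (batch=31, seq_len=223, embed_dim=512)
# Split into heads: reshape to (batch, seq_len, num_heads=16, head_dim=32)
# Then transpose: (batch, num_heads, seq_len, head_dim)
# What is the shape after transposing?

Input shape: (31, 223, 512)
  -> after reshape: (31, 223, 16, 32)
Output shape: (31, 16, 223, 32)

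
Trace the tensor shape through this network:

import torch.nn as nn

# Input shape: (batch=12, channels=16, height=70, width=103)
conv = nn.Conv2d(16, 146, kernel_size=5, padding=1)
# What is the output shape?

Input shape: (12, 16, 70, 103)
Output shape: (12, 146, 68, 101)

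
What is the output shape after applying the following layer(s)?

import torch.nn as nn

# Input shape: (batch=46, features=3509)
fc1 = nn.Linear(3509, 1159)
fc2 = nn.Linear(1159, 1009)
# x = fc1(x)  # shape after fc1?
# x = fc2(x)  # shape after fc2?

Input shape: (46, 3509)
  -> after fc1: (46, 1159)
Output shape: (46, 1009)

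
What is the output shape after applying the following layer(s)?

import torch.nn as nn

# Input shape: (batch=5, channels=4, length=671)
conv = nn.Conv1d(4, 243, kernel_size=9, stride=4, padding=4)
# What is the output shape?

Input shape: (5, 4, 671)
Output shape: (5, 243, 168)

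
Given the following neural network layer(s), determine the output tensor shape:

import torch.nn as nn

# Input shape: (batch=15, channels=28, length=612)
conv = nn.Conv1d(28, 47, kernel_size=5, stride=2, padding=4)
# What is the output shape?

Input shape: (15, 28, 612)
Output shape: (15, 47, 308)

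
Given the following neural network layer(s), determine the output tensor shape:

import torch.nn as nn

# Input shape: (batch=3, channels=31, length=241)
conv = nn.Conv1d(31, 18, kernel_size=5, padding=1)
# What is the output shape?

Input shape: (3, 31, 241)
Output shape: (3, 18, 239)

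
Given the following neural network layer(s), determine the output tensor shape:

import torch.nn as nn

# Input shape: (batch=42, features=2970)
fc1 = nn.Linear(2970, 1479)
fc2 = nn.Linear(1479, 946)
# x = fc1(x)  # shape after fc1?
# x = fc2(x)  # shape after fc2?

Input shape: (42, 2970)
  -> after fc1: (42, 1479)
Output shape: (42, 946)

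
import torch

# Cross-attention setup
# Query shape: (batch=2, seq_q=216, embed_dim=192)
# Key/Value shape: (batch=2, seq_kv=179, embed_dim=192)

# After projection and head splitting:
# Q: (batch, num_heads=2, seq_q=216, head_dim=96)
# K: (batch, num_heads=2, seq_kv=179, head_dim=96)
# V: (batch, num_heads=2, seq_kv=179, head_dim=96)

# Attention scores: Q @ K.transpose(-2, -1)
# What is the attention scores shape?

Input shape: (2, 216, 192)
Output shape: (2, 2, 216, 179)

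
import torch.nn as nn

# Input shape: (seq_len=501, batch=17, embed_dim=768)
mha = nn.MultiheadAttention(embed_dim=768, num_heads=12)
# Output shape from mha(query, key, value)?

Input shape: (501, 17, 768)
Output shape: (501, 17, 768)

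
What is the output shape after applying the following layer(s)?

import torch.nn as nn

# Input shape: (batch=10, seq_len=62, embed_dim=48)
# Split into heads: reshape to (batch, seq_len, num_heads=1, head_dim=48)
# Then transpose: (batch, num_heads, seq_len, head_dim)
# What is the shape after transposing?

Input shape: (10, 62, 48)
  -> after reshape: (10, 62, 1, 48)
Output shape: (10, 1, 62, 48)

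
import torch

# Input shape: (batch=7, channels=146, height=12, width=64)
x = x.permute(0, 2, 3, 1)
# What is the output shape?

Input shape: (7, 146, 12, 64)
Output shape: (7, 12, 64, 146)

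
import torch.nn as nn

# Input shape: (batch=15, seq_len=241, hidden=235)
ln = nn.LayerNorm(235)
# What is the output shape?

Input shape: (15, 241, 235)
Output shape: (15, 241, 235)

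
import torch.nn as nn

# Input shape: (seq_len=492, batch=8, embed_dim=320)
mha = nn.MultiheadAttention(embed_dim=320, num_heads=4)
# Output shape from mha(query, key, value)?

Input shape: (492, 8, 320)
Output shape: (492, 8, 320)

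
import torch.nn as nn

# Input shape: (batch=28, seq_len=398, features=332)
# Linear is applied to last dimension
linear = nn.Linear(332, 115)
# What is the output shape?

Input shape: (28, 398, 332)
Output shape: (28, 398, 115)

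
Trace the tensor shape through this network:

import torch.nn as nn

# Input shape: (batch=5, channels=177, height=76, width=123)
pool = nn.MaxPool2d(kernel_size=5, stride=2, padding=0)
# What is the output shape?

Input shape: (5, 177, 76, 123)
Output shape: (5, 177, 36, 60)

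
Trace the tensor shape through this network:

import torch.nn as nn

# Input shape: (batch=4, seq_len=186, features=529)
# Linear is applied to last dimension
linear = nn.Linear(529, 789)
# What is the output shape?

Input shape: (4, 186, 529)
Output shape: (4, 186, 789)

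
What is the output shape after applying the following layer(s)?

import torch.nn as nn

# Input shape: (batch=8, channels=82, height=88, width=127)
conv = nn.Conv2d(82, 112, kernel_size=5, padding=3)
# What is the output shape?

Input shape: (8, 82, 88, 127)
Output shape: (8, 112, 90, 129)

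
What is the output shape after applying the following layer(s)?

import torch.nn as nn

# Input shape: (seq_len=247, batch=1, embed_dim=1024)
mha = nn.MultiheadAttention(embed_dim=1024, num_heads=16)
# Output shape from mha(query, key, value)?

Input shape: (247, 1, 1024)
Output shape: (247, 1, 1024)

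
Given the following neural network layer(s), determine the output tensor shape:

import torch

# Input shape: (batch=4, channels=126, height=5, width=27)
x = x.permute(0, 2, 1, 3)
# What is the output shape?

Input shape: (4, 126, 5, 27)
Output shape: (4, 5, 126, 27)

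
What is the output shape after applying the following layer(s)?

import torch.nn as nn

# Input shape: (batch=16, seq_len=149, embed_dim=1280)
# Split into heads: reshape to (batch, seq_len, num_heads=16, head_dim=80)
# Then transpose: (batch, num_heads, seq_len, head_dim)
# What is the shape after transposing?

Input shape: (16, 149, 1280)
  -> after reshape: (16, 149, 16, 80)
Output shape: (16, 16, 149, 80)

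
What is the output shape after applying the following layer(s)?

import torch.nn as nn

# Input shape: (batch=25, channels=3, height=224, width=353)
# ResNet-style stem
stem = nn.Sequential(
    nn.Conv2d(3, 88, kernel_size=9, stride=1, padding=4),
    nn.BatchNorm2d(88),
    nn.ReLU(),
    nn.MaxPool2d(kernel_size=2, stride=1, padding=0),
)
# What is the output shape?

Input shape: (25, 3, 224, 353)
  -> after Conv2d 9x9 stride=1: (25, 88, 224, 353)
Output shape: (25, 88, 223, 352)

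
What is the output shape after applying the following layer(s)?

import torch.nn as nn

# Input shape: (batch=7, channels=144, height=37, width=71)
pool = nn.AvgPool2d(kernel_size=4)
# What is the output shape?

Input shape: (7, 144, 37, 71)
Output shape: (7, 144, 9, 17)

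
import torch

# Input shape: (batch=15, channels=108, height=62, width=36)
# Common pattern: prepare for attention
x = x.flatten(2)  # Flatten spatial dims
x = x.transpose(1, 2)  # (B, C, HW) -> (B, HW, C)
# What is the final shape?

Input shape: (15, 108, 62, 36)
  -> after flatten(2): (15, 108, 2232)
Output shape: (15, 2232, 108)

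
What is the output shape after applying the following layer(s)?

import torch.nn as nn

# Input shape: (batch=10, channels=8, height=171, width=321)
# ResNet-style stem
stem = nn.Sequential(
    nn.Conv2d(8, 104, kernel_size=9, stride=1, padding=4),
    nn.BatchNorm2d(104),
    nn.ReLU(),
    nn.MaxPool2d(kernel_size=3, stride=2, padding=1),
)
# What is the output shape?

Input shape: (10, 8, 171, 321)
  -> after Conv2d 9x9 stride=1: (10, 104, 171, 321)
Output shape: (10, 104, 86, 161)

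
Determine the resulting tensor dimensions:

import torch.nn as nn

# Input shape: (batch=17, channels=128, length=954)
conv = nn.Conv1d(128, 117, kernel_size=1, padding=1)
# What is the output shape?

Input shape: (17, 128, 954)
Output shape: (17, 117, 956)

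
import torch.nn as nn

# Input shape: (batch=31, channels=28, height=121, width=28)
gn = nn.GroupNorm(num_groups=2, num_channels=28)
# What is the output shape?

Input shape: (31, 28, 121, 28)
Output shape: (31, 28, 121, 28)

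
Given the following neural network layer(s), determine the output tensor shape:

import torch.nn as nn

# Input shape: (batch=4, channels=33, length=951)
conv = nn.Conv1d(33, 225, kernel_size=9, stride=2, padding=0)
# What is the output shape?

Input shape: (4, 33, 951)
Output shape: (4, 225, 472)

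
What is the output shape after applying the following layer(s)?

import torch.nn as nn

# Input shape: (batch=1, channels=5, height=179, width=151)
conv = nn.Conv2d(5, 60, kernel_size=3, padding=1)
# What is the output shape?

Input shape: (1, 5, 179, 151)
Output shape: (1, 60, 179, 151)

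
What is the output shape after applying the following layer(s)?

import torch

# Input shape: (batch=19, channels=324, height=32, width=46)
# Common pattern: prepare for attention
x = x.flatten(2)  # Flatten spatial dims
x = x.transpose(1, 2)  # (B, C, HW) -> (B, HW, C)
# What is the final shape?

Input shape: (19, 324, 32, 46)
  -> after flatten(2): (19, 324, 1472)
Output shape: (19, 1472, 324)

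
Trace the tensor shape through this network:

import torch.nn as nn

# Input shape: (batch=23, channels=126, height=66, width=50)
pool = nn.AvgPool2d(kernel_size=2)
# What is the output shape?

Input shape: (23, 126, 66, 50)
Output shape: (23, 126, 33, 25)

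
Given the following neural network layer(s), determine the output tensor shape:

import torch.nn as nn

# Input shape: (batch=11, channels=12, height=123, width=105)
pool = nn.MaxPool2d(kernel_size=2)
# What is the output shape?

Input shape: (11, 12, 123, 105)
Output shape: (11, 12, 61, 52)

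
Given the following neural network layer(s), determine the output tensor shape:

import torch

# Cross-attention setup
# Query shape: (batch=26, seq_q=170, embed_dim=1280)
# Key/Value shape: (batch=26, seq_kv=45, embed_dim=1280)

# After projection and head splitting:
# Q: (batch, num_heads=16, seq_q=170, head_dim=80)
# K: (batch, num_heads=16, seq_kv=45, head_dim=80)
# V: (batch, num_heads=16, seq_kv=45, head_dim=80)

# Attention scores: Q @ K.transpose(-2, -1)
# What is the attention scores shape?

Input shape: (26, 170, 1280)
Output shape: (26, 16, 170, 45)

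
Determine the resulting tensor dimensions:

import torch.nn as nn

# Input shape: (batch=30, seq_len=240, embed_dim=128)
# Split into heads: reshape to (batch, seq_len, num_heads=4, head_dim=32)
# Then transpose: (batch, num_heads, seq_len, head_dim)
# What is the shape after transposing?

Input shape: (30, 240, 128)
  -> after reshape: (30, 240, 4, 32)
Output shape: (30, 4, 240, 32)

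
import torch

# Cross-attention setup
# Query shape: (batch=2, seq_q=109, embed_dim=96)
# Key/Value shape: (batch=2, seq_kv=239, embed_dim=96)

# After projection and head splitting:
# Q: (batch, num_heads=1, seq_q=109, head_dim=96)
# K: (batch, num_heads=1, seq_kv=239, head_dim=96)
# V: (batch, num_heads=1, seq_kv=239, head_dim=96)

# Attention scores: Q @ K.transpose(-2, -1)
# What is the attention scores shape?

Input shape: (2, 109, 96)
Output shape: (2, 1, 109, 239)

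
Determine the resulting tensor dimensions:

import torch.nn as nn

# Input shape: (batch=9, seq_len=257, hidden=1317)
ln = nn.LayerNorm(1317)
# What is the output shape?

Input shape: (9, 257, 1317)
Output shape: (9, 257, 1317)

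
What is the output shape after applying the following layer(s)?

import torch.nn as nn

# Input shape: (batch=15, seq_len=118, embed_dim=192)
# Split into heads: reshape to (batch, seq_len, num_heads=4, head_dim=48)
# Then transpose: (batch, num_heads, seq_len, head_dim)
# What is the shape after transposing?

Input shape: (15, 118, 192)
  -> after reshape: (15, 118, 4, 48)
Output shape: (15, 4, 118, 48)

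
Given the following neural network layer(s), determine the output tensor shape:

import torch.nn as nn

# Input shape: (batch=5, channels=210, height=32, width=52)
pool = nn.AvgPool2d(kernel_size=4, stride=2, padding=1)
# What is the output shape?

Input shape: (5, 210, 32, 52)
Output shape: (5, 210, 16, 26)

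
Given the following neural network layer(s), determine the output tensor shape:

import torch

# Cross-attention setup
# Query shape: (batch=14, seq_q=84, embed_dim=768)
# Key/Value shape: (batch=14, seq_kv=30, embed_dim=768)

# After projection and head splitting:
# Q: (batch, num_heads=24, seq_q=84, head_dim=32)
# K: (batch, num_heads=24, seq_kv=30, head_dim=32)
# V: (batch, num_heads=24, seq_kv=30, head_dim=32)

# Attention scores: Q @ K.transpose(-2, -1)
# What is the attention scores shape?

Input shape: (14, 84, 768)
Output shape: (14, 24, 84, 30)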